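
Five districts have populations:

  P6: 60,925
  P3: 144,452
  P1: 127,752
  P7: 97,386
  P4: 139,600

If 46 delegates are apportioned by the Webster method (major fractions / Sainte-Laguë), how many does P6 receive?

5

Standard divisor 570115/46 ≈ 12393.804; standard quotas: P6 4.916, P3 11.655, P1 10.308, P7 7.858, P4 11.264.
Rounding to the nearest integer gives P6 5, P3 12, P1 10, P7 8, P4 11 — total 46, matching the house size, so no adjustment is needed.
P6 receives 5.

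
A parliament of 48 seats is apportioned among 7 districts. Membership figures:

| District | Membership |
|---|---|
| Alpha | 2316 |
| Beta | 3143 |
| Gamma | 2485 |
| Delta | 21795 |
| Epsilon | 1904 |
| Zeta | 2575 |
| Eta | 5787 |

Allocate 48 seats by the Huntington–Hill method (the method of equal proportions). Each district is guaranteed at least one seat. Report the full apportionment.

With divisor 839: modified quotas Alpha 2.760, Beta 3.746, Gamma 2.962, Delta 25.977, Epsilon 2.269, Zeta 3.069, Eta 6.897.
Geometric-mean thresholds: Alpha √(2·3)=2.449, Beta √(3·4)=3.464, Gamma √(2·3)=2.449, Delta √(25·26)=25.495, Epsilon √(2·3)=2.449, Zeta √(3·4)=3.464, Eta √(6·7)=6.481.
Each quota rounded against its threshold gives Alpha 3, Beta 4, Gamma 3, Delta 26, Epsilon 2, Zeta 3, Eta 7 (total 48).

Alpha: 3; Beta: 4; Gamma: 3; Delta: 26; Epsilon: 2; Zeta: 3; Eta: 7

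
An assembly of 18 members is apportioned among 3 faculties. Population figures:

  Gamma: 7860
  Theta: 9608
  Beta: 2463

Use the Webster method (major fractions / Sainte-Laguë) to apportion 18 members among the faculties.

Gamma: 7, Theta: 9, Beta: 2

Standard divisor 19931/18 ≈ 1107.278; standard quotas: Gamma 7.098, Theta 8.677, Beta 2.224.
Rounding to the nearest integer gives Gamma 7, Theta 9, Beta 2 — total 18, matching the house size, so no adjustment is needed.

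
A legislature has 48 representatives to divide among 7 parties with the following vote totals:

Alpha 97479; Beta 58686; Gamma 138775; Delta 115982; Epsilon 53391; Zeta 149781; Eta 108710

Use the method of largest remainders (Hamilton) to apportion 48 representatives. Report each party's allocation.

Alpha 6; Beta 4; Gamma 9; Delta 8; Epsilon 4; Zeta 10; Eta 7

Total 722804; standard divisor 722804/48 ≈ 15058.417.
Standard quotas: Alpha 6.4734, Beta 3.8972, Gamma 9.2158, Delta 7.7021, Epsilon 3.5456, Zeta 9.9467, Eta 7.2192.
Lower quotas: Alpha 6, Beta 3, Gamma 9, Delta 7, Epsilon 3, Zeta 9, Eta 7 (sum 44, leaving 4 seats).
Remainders in descending order: Zeta 0.9467, Beta 0.8972, Delta 0.7021, Epsilon 0.5456, Alpha 0.4734, Eta 0.2192, Gamma 0.2158.
Largest remainders: Zeta, Beta, Delta, Epsilon receive the extra seats.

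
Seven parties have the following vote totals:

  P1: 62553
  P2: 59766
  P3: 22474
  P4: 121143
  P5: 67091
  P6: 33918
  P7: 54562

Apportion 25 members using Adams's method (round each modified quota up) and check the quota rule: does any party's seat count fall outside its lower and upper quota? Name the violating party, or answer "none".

none

Standard quotas: P1 3.710, P2 3.545, P3 1.333, P4 7.185, P5 3.979, P6 2.012, P7 3.236.
Adams allocation: P1 4, P2 3, P3 2, P4 7, P5 4, P6 2, P7 3.
Every allocation lies between the lower and upper quota.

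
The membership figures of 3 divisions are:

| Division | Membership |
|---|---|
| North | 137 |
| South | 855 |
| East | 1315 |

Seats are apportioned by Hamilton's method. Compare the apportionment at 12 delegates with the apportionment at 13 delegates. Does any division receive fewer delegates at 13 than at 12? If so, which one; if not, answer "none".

At 12 seats: North 1, South 4, East 7.
At 13 seats: North 1, South 5, East 7.
No division's allocation decreased.

none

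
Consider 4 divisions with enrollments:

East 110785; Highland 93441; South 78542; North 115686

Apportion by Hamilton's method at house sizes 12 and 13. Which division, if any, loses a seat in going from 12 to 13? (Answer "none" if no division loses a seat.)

none

At 12 seats: East 3, Highland 3, South 2, North 4.
At 13 seats: East 4, Highland 3, South 2, North 4.
No division's allocation decreased.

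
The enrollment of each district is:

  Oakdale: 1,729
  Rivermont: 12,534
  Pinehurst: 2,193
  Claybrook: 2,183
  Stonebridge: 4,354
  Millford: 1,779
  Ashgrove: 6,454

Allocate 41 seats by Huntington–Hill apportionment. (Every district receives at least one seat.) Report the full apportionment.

With divisor 760: modified quotas Oakdale 2.275, Rivermont 16.492, Pinehurst 2.886, Claybrook 2.872, Stonebridge 5.729, Millford 2.341, Ashgrove 8.492.
Geometric-mean thresholds: Oakdale √(2·3)=2.449, Rivermont √(16·17)=16.492, Pinehurst √(2·3)=2.449, Claybrook √(2·3)=2.449, Stonebridge √(5·6)=5.477, Millford √(2·3)=2.449, Ashgrove √(8·9)=8.485.
Each quota rounded against its threshold gives Oakdale 2, Rivermont 16, Pinehurst 3, Claybrook 3, Stonebridge 6, Millford 2, Ashgrove 9 (total 41).

Oakdale: 2; Rivermont: 16; Pinehurst: 3; Claybrook: 3; Stonebridge: 6; Millford: 2; Ashgrove: 9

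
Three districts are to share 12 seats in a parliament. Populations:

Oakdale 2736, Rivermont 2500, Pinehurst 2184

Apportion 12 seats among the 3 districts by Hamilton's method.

Oakdale 4, Rivermont 4, Pinehurst 4

The standard divisor is 7420/12 ≈ 618.333.
Standard quotas: Oakdale 4.425, Rivermont 4.043, Pinehurst 3.532.
Lower quotas: Oakdale 4, Rivermont 4, Pinehurst 3 (sum 11, leaving 1 seat).
Remainders in descending order: Pinehurst 0.532, Oakdale 0.425, Rivermont 0.043.
Largest remainder: Pinehurst receives the extra seat.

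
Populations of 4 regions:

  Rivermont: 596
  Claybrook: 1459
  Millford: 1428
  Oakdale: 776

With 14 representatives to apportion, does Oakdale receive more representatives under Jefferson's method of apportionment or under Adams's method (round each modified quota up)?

Adams

Jefferson: Rivermont 2, Claybrook 5, Millford 5, Oakdale 2.
Adams: Rivermont 2, Claybrook 5, Millford 4, Oakdale 3.
Oakdale gets 2 under Jefferson and 3 under Adams.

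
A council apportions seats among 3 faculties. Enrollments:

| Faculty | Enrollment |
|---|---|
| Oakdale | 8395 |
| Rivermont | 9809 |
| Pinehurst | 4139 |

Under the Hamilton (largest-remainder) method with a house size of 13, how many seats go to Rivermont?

6

The standard divisor is 22343/13 ≈ 1718.692.
Standard quotas: Oakdale 4.8845, Rivermont 5.7072, Pinehurst 2.4082.
Lower quotas: Oakdale 4, Rivermont 5, Pinehurst 2 (sum 11, leaving 2 seats).
Remainders in descending order: Oakdale 0.8845, Rivermont 0.7072, Pinehurst 0.4082.
Largest remainders: Oakdale, Rivermont receive the extra seats.
Rivermont receives 6.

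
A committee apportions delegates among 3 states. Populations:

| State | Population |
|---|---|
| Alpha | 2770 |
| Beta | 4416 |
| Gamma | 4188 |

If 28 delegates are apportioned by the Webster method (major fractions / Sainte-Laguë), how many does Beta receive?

Standard divisor 11374/28 ≈ 406.214; standard quotas: Alpha 6.819, Beta 10.871, Gamma 10.310.
Rounding to the nearest integer gives Alpha 7, Beta 11, Gamma 10 — total 28, matching the house size, so no adjustment is needed.
Beta receives 11.

11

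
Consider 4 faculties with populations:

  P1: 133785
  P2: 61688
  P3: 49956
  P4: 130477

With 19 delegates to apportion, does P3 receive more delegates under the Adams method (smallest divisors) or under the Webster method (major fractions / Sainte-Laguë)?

Adams: P1 7, P2 3, P3 3, P4 6.
Webster: P1 7, P2 3, P3 2, P4 7.
P3 gets 3 under Adams and 2 under Webster.

Adams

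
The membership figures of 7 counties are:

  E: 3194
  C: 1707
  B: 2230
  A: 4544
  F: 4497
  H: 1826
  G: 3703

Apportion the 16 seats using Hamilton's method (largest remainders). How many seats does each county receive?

Standard divisor: 21701 ÷ 16 ≈ 1356.312.
Standard quotas: E 2.355, C 1.259, B 1.644, A 3.350, F 3.316, H 1.346, G 2.730.
Lower quotas: E 2, C 1, B 1, A 3, F 3, H 1, G 2 (sum 13, leaving 3 seats).
Remainders in descending order: G 0.730, B 0.644, E 0.355, A 0.350, H 0.346, F 0.316, C 0.259.
The surplus seats go to G, B, E.

E: 3, C: 1, B: 2, A: 3, F: 3, H: 1, G: 3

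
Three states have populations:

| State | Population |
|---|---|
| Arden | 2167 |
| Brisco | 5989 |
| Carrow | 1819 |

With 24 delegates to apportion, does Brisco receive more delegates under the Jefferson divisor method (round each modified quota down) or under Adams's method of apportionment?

Jefferson

Jefferson: Arden 5, Brisco 15, Carrow 4.
Adams: Arden 5, Brisco 14, Carrow 5.
Brisco gets 15 under Jefferson and 14 under Adams.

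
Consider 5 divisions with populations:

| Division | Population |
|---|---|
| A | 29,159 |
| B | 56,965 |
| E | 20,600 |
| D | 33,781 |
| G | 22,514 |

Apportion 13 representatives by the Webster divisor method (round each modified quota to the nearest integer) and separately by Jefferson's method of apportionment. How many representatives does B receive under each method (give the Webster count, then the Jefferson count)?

Webster: A 2, B 4, E 2, D 3, G 2.
Jefferson: A 2, B 5, E 1, D 3, G 2.
B gets 4 under Webster and 5 under Jefferson.

4 and 5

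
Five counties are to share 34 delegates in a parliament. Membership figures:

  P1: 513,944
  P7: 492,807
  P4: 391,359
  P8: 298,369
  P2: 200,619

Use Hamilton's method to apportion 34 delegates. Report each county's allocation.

P1=9, P7=9, P4=7, P8=5, P2=4

Total 1897098; standard divisor 1897098/34 = 55797.
Standard quotas: P1 9.2110, P7 8.8321, P4 7.0140, P8 5.3474, P2 3.5955.
Lower quotas: P1 9, P7 8, P4 7, P8 5, P2 3 (sum 32, leaving 2 seats).
Remainders in descending order: P7 0.8321, P2 0.5955, P8 0.3474, P1 0.2110, P4 0.0140.
The surplus seats go to P7, P2.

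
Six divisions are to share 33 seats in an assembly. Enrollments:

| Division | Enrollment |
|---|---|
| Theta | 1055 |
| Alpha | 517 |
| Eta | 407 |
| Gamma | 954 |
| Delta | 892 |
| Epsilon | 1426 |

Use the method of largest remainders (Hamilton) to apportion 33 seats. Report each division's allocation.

Theta: 7; Alpha: 3; Eta: 2; Gamma: 6; Delta: 6; Epsilon: 9

Standard divisor: 5251 ÷ 33 ≈ 159.121.
Standard quotas: Theta 6.630, Alpha 3.249, Eta 2.558, Gamma 5.995, Delta 5.606, Epsilon 8.962.
Lower quotas: Theta 6, Alpha 3, Eta 2, Gamma 5, Delta 5, Epsilon 8 (sum 29, leaving 4 seats).
Remainders in descending order: Gamma 0.995, Epsilon 0.962, Theta 0.630, Delta 0.606, Eta 0.558, Alpha 0.249.
The surplus seats go to Gamma, Epsilon, Theta, Delta.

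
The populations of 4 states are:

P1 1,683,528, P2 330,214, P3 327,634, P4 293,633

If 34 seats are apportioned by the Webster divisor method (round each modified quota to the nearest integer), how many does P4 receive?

4

Standard divisor 2635009/34 ≈ 77500.265; standard quotas: P1 21.723, P2 4.261, P3 4.228, P4 3.789.
Rounding to the nearest integer gives P1 22, P2 4, P3 4, P4 4 — total 34, matching the house size, so no adjustment is needed.
P4 receives 4.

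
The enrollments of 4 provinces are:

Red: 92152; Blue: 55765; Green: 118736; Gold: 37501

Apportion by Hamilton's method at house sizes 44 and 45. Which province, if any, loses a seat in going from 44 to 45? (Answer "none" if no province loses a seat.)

Gold

At 44 seats: Red 13, Blue 8, Green 17, Gold 6.
At 45 seats: Red 14, Blue 8, Green 18, Gold 5.
Gold drops from 6 to 5.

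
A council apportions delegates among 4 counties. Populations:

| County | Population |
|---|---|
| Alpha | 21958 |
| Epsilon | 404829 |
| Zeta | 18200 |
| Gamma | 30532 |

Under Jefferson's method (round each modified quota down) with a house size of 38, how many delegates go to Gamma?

Standard divisor 475519/38 ≈ 12513.658; standard quotas: Alpha 1.755, Epsilon 32.351, Zeta 1.454, Gamma 2.440.
Rounding down gives 1, 32, 1, 2 = 36 seats, so the divisor must be adjusted.
With modified divisor 11700: modified quotas Alpha 1.877, Epsilon 34.601, Zeta 1.556, Gamma 2.610.
Rounding down: Alpha 1, Epsilon 34, Zeta 1, Gamma 2 (total 38).
Gamma receives 2.

2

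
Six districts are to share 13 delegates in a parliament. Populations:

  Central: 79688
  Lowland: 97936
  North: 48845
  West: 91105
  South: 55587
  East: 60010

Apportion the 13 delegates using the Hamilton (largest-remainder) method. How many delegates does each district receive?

Total 433171; standard divisor 433171/13 ≈ 33320.846.
Standard quotas: Central 2.3915, Lowland 2.9392, North 1.4659, West 2.7342, South 1.6682, East 1.8010.
Lower quotas: Central 2, Lowland 2, North 1, West 2, South 1, East 1 (sum 9, leaving 4 seats).
Remainders in descending order: Lowland 0.9392, East 0.8010, West 0.7342, South 0.6682, North 0.4659, Central 0.3915.
Largest remainders: Lowland, East, West, South receive the extra seats.

Central=2; Lowland=3; North=1; West=3; South=2; East=2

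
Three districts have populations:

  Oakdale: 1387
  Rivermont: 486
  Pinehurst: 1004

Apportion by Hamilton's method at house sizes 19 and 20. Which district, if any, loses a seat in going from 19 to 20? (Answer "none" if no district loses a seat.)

At 19 seats: Oakdale 9, Rivermont 3, Pinehurst 7.
At 20 seats: Oakdale 10, Rivermont 3, Pinehurst 7.
No district's allocation decreased.

none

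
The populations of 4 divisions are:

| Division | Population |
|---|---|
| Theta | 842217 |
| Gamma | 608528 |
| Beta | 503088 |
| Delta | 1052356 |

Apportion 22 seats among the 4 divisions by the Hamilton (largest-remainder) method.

Standard divisor: 3006189 ÷ 22 ≈ 136644.955.
Standard quotas: Theta 6.1635, Gamma 4.4534, Beta 3.6817, Delta 7.7014.
Lower quotas: Theta 6, Gamma 4, Beta 3, Delta 7 (sum 20, leaving 2 seats).
Remainders in descending order: Delta 0.7014, Beta 0.6817, Gamma 0.4534, Theta 0.1635.
Largest remainders: Delta, Beta receive the extra seats.

Theta: 6, Gamma: 4, Beta: 4, Delta: 8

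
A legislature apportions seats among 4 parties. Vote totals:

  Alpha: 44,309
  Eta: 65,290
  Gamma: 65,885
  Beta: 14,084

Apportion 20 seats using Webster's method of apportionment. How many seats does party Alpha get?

Standard divisor 189568/20 ≈ 9478.4; standard quotas: Alpha 4.675, Eta 6.888, Gamma 6.951, Beta 1.486.
Rounding to the nearest integer gives Alpha 5, Eta 7, Gamma 7, Beta 1 — total 20, matching the house size, so no adjustment is needed.
Alpha receives 5.

5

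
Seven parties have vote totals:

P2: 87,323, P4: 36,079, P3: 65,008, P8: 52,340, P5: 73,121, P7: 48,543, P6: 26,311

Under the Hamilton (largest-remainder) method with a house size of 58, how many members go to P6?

4

Standard divisor: 388725 ÷ 58 ≈ 6702.155.
Standard quotas: P2 13.0291, P4 5.3832, P3 9.6996, P8 7.8094, P5 10.9101, P7 7.2429, P6 3.9258.
Lower quotas: P2 13, P4 5, P3 9, P8 7, P5 10, P7 7, P6 3 (sum 54, leaving 4 seats).
Remainders in descending order: P6 0.9258, P5 0.9101, P8 0.8094, P3 0.6996, P4 0.3832, P7 0.2429, P2 0.0291.
Largest remainders: P6, P5, P8, P3 receive the extra seats.
P6 receives 4.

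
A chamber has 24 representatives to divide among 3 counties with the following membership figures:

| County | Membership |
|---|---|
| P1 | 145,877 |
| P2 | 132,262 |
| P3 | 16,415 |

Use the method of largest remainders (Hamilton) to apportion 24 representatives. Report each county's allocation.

P1 12, P2 11, P3 1

Total 294554; standard divisor 294554/24 ≈ 12273.083.
Standard quotas: P1 11.8859, P2 10.7766, P3 1.3375.
Lower quotas: P1 11, P2 10, P3 1 (sum 22, leaving 2 seats).
Remainders in descending order: P1 0.8859, P2 0.7766, P3 0.3375.
Largest remainders: P1, P2 receive the extra seats.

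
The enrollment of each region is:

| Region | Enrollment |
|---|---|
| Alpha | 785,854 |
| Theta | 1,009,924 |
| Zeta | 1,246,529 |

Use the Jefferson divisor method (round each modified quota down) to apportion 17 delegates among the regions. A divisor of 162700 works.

Alpha 4; Theta 6; Zeta 7

With modified divisor 162700: modified quotas Alpha 4.830, Theta 6.207, Zeta 7.662.
Rounding down: Alpha 4, Theta 6, Zeta 7 (total 17).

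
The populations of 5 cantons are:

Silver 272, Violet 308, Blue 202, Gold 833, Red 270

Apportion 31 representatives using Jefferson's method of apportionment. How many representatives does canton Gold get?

15

Standard divisor 1885/31 ≈ 60.806; standard quotas: Silver 4.473, Violet 5.065, Blue 3.322, Gold 13.699, Red 4.440.
Rounding down gives 4, 5, 3, 13, 4 = 29 seats, so the divisor must be adjusted.
With modified divisor 55: modified quotas Silver 4.945, Violet 5.600, Blue 3.673, Gold 15.145, Red 4.909.
Rounding down: Silver 4, Violet 5, Blue 3, Gold 15, Red 4 (total 31).
Gold receives 15.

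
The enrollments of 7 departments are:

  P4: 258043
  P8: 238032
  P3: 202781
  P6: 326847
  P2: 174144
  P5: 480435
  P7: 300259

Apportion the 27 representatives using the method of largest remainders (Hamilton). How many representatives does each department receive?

Total 1980541; standard divisor 1980541/27 ≈ 73353.37.
Standard quotas: P4 3.5178, P8 3.2450, P3 2.7644, P6 4.4558, P2 2.3740, P5 6.5496, P7 4.0933.
Lower quotas: P4 3, P8 3, P3 2, P6 4, P2 2, P5 6, P7 4 (sum 24, leaving 3 seats).
Remainders in descending order: P3 0.7644, P5 0.5496, P4 0.5178, P6 0.4558, P2 0.3740, P8 0.2450, P7 0.0933.
The surplus seats go to P3, P5, P4.

P4=4; P8=3; P3=3; P6=4; P2=2; P5=7; P7=4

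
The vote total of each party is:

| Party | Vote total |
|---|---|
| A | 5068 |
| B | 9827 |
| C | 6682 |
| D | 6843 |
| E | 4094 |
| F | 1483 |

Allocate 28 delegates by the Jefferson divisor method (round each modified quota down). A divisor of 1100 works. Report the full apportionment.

A 4, B 8, C 6, D 6, E 3, F 1

With modified divisor 1100: modified quotas A 4.607, B 8.934, C 6.075, D 6.221, E 3.722, F 1.348.
Rounding down: A 4, B 8, C 6, D 6, E 3, F 1 (total 28).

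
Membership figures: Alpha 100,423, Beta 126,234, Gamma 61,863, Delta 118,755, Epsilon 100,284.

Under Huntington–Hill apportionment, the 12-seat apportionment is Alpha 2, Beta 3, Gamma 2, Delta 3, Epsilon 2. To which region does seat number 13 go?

Alpha

Priority for the next seat is population ÷ (√(s·(s+1))).
Priorities: Alpha 40997.518, Beta 36440.617, Gamma 25255.464, Delta 34281.616, Epsilon 40940.772.
Highest priority: Alpha.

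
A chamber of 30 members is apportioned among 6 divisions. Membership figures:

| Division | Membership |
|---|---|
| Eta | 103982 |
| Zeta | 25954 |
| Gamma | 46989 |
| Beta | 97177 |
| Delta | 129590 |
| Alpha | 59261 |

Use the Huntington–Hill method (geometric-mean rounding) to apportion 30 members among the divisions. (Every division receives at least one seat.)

Eta 7, Zeta 2, Gamma 3, Beta 6, Delta 8, Alpha 4

With divisor 15659: modified quotas Eta 6.640, Zeta 1.657, Gamma 3.001, Beta 6.206, Delta 8.276, Alpha 3.784.
Geometric-mean thresholds: Eta √(6·7)=6.481, Zeta √(1·2)=1.414, Gamma √(3·4)=3.464, Beta √(6·7)=6.481, Delta √(8·9)=8.485, Alpha √(3·4)=3.464.
Each quota rounded against its threshold gives Eta 7, Zeta 2, Gamma 3, Beta 6, Delta 8, Alpha 4 (total 30).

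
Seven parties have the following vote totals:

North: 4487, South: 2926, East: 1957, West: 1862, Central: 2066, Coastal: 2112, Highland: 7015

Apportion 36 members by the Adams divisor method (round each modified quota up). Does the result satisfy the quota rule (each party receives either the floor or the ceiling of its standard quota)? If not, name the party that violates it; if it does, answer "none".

none

Standard quotas: North 7.203, South 4.697, East 3.142, West 2.989, Central 3.317, Coastal 3.391, Highland 11.262.
Adams allocation: North 7, South 5, East 3, West 3, Central 3, Coastal 4, Highland 11.
Every allocation lies between the lower and upper quota.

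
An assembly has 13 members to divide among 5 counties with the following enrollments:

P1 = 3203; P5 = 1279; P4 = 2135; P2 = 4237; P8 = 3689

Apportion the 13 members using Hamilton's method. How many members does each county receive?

P1: 3; P5: 1; P4: 2; P2: 4; P8: 3

The standard divisor is 14543/13 ≈ 1118.692.
Standard quotas: P1 2.863, P5 1.143, P4 1.908, P2 3.787, P8 3.298.
Lower quotas: P1 2, P5 1, P4 1, P2 3, P8 3 (sum 10, leaving 3 seats).
Remainders in descending order: P4 0.908, P1 0.863, P2 0.787, P8 0.298, P5 0.143.
The surplus seats go to P4, P1, P2.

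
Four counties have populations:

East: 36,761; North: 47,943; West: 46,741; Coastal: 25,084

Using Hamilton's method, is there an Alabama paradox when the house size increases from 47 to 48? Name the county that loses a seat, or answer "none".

At 47 seats: East 11, North 14, West 14, Coastal 8.
At 48 seats: East 11, North 15, West 14, Coastal 8.
No county's allocation decreased.

none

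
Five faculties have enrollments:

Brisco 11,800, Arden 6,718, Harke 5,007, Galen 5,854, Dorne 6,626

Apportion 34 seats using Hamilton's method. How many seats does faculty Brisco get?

11

Total 36005; standard divisor 36005/34 ≈ 1058.971.
Standard quotas: Brisco 11.1429, Arden 6.3439, Harke 4.7282, Galen 5.5280, Dorne 6.2570.
Lower quotas: Brisco 11, Arden 6, Harke 4, Galen 5, Dorne 6 (sum 32, leaving 2 seats).
Remainders in descending order: Harke 0.7282, Galen 0.5280, Arden 0.3439, Dorne 0.2570, Brisco 0.1429.
Largest remainders: Harke, Galen receive the extra seats.
Brisco receives 11.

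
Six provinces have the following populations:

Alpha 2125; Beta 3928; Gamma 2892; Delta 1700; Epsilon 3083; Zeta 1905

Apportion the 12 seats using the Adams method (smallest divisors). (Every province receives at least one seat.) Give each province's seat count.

Standard divisor 15633/12 ≈ 1302.75; standard quotas: Alpha 1.631, Beta 3.015, Gamma 2.220, Delta 1.305, Epsilon 2.367, Zeta 1.462.
Rounding up gives 2, 4, 3, 2, 3, 2 = 16 seats, so the divisor must be adjusted.
With modified divisor 1800: modified quotas Alpha 1.181, Beta 2.182, Gamma 1.607, Delta 0.944, Epsilon 1.713, Zeta 1.058.
Rounding up: Alpha 2, Beta 3, Gamma 2, Delta 1, Epsilon 2, Zeta 2 (total 12).

Alpha 2, Beta 3, Gamma 2, Delta 1, Epsilon 2, Zeta 2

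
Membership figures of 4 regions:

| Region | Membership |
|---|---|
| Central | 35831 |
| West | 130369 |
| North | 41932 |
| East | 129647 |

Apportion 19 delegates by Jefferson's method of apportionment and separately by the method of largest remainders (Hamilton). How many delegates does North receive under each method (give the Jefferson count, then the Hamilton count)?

Jefferson: Central 2, West 8, North 2, East 7.
Hamilton: Central 2, West 7, North 3, East 7.
North gets 2 under Jefferson and 3 under Hamilton.

2 and 3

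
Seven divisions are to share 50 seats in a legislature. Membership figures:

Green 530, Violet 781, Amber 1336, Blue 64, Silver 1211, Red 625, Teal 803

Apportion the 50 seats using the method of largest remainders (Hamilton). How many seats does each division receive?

The standard divisor is 5350/50 = 107.
Standard quotas: Green 4.953, Violet 7.299, Amber 12.486, Blue 0.598, Silver 11.318, Red 5.841, Teal 7.505.
Lower quotas: Green 4, Violet 7, Amber 12, Blue 0, Silver 11, Red 5, Teal 7 (sum 46, leaving 4 seats).
Remainders in descending order: Green 0.953, Red 0.841, Blue 0.598, Teal 0.505, Amber 0.486, Silver 0.318, Violet 0.299.
The surplus seats go to Green, Red, Blue, Teal.

Green 5; Violet 7; Amber 12; Blue 1; Silver 11; Red 6; Teal 8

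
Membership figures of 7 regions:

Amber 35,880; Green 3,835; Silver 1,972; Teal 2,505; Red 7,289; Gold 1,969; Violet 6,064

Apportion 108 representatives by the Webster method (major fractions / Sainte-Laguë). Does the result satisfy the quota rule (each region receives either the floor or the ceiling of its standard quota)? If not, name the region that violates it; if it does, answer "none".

Amber

Standard quotas: Amber 65.111, Green 6.959, Silver 3.579, Teal 4.546, Red 13.227, Gold 3.573, Violet 11.004.
Webster allocation: Amber 64, Green 7, Silver 4, Teal 5, Red 13, Gold 4, Violet 11.
Amber has quota 65.111 (lower 65, upper 66) but receives 64 — outside the quota interval.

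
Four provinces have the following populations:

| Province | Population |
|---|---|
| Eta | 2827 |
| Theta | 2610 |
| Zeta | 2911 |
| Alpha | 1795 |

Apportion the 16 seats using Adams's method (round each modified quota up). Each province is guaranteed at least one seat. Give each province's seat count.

Standard divisor 10143/16 ≈ 633.938; standard quotas: Eta 4.459, Theta 4.117, Zeta 4.592, Alpha 2.832.
Rounding up gives 5, 5, 5, 3 = 18 seats, so the divisor must be adjusted.
With modified divisor 720: modified quotas Eta 3.926, Theta 3.625, Zeta 4.043, Alpha 2.493.
Rounding up: Eta 4, Theta 4, Zeta 5, Alpha 3 (total 16).

Eta 4; Theta 4; Zeta 5; Alpha 3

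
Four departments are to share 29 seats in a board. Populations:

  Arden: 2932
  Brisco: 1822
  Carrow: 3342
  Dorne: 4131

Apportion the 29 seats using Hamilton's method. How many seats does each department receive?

The standard divisor is 12227/29 ≈ 421.621.
Standard quotas: Arden 6.954, Brisco 4.321, Carrow 7.927, Dorne 9.798.
Lower quotas: Arden 6, Brisco 4, Carrow 7, Dorne 9 (sum 26, leaving 3 seats).
Remainders in descending order: Arden 0.954, Carrow 0.927, Dorne 0.798, Brisco 0.321.
Largest remainders: Arden, Carrow, Dorne receive the extra seats.

Arden 7, Brisco 4, Carrow 8, Dorne 10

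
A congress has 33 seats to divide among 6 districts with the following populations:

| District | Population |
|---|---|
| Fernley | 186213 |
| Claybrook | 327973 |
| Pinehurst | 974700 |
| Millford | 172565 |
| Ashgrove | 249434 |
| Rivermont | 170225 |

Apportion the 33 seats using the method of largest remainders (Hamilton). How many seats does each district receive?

Fernley=3, Claybrook=5, Pinehurst=15, Millford=3, Ashgrove=4, Rivermont=3

Total 2081110; standard divisor 2081110/33 ≈ 63063.939.
Standard quotas: Fernley 2.9528, Claybrook 5.2006, Pinehurst 15.4557, Millford 2.7363, Ashgrove 3.9553, Rivermont 2.6992.
Lower quotas: Fernley 2, Claybrook 5, Pinehurst 15, Millford 2, Ashgrove 3, Rivermont 2 (sum 29, leaving 4 seats).
Remainders in descending order: Ashgrove 0.9553, Fernley 0.9528, Millford 0.7363, Rivermont 0.6992, Pinehurst 0.4557, Claybrook 0.2006.
The surplus seats go to Ashgrove, Fernley, Millford, Rivermont.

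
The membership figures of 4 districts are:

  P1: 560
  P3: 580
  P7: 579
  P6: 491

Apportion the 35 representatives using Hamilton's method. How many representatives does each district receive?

The standard divisor is 2210/35 ≈ 63.143.
Standard quotas: P1 8.869, P3 9.186, P7 9.170, P6 7.776.
Lower quotas: P1 8, P3 9, P7 9, P6 7 (sum 33, leaving 2 seats).
Remainders in descending order: P1 0.869, P6 0.776, P3 0.186, P7 0.170.
Largest remainders: P1, P6 receive the extra seats.

P1=9, P3=9, P7=9, P6=8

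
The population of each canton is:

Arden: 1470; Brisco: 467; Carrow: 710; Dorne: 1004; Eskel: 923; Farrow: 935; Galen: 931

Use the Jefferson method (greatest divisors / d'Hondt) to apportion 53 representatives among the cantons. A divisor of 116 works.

Arden 12, Brisco 4, Carrow 6, Dorne 8, Eskel 7, Farrow 8, Galen 8

With modified divisor 116: modified quotas Arden 12.672, Brisco 4.026, Carrow 6.121, Dorne 8.655, Eskel 7.957, Farrow 8.060, Galen 8.026.
Rounding down: Arden 12, Brisco 4, Carrow 6, Dorne 8, Eskel 7, Farrow 8, Galen 8 (total 53).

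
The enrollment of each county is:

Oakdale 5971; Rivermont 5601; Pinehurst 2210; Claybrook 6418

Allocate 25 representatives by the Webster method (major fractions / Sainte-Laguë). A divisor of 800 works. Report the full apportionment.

With modified divisor 800: modified quotas Oakdale 7.464, Rivermont 7.001, Pinehurst 2.763, Claybrook 8.023.
Rounding to the nearest integer: Oakdale 7, Rivermont 7, Pinehurst 3, Claybrook 8 (total 25).

Oakdale=7, Rivermont=7, Pinehurst=3, Claybrook=8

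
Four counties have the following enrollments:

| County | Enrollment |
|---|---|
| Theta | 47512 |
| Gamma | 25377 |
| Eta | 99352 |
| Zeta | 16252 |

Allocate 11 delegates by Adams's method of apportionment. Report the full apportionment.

Standard divisor 188493/11 ≈ 17135.727; standard quotas: Theta 2.773, Gamma 1.481, Eta 5.798, Zeta 0.948.
Rounding up gives 3, 2, 6, 1 = 12 seats, so the divisor must be adjusted.
With modified divisor 21800: modified quotas Theta 2.179, Gamma 1.164, Eta 4.557, Zeta 0.746.
Rounding up: Theta 3, Gamma 2, Eta 5, Zeta 1 (total 11).

Theta 3, Gamma 2, Eta 5, Zeta 1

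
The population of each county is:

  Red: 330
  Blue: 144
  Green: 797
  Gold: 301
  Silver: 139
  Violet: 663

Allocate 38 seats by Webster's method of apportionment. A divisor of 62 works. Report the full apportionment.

Red: 5; Blue: 2; Green: 13; Gold: 5; Silver: 2; Violet: 11

With modified divisor 62: modified quotas Red 5.323, Blue 2.323, Green 12.855, Gold 4.855, Silver 2.242, Violet 10.694.
Rounding to the nearest integer: Red 5, Blue 2, Green 13, Gold 5, Silver 2, Violet 11 (total 38).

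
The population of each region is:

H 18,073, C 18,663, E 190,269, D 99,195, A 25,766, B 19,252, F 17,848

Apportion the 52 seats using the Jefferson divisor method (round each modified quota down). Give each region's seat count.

Standard divisor 389066/52 ≈ 7482.038; standard quotas: H 2.416, C 2.494, E 25.430, D 13.258, A 3.444, B 2.573, F 2.385.
Rounding down gives 2, 2, 25, 13, 3, 2, 2 = 49 seats, so the divisor must be adjusted.
With modified divisor 6900: modified quotas H 2.619, C 2.705, E 27.575, D 14.376, A 3.734, B 2.790, F 2.587.
Rounding down: H 2, C 2, E 27, D 14, A 3, B 2, F 2 (total 52).

H 2, C 2, E 27, D 14, A 3, B 2, F 2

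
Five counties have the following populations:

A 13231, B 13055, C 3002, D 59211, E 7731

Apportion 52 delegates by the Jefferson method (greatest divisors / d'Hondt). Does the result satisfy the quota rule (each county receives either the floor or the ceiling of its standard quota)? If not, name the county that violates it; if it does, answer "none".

D

Standard quotas: A 7.150, B 7.055, C 1.622, D 31.996, E 4.178.
Jefferson allocation: A 7, B 7, C 1, D 33, E 4.
D has quota 31.996 (lower 31, upper 32) but receives 33 — outside the quota interval.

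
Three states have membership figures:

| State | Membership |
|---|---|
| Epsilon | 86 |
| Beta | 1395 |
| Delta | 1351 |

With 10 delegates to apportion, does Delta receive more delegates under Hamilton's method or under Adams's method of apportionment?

Hamilton: Epsilon 0, Beta 5, Delta 5.
Adams: Epsilon 1, Beta 5, Delta 4.
Delta gets 5 under Hamilton and 4 under Adams.

Hamilton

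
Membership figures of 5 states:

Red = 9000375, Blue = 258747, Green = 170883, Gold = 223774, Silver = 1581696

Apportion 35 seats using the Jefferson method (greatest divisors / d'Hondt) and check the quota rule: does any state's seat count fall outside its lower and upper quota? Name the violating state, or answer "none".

Red

Standard quotas: Red 28.037, Blue 0.806, Green 0.532, Gold 0.697, Silver 4.927.
Jefferson allocation: Red 30, Blue 0, Green 0, Gold 0, Silver 5.
Red has quota 28.037 (lower 28, upper 29) but receives 30 — outside the quota interval.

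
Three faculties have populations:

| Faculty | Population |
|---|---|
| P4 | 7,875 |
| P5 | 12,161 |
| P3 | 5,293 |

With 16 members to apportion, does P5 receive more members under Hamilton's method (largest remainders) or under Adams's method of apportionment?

Hamilton

Hamilton: P4 5, P5 8, P3 3.
Adams: P4 5, P5 7, P3 4.
P5 gets 8 under Hamilton and 7 under Adams.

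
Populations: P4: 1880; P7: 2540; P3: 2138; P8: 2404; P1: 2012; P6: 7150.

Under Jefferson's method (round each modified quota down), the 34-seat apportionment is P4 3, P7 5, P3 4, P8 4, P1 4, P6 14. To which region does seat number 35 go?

Priority for the next seat is population ÷ (current seats + 1).
Priorities: P4 470.000, P7 423.333, P3 427.600, P8 480.800, P1 402.400, P6 476.667.
Highest priority: P8.

P8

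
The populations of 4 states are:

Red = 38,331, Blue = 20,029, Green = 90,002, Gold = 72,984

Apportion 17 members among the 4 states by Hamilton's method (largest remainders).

Total 221346; standard divisor 221346/17 ≈ 13020.353.
Standard quotas: Red 2.9439, Blue 1.5383, Green 6.9124, Gold 5.6054.
Lower quotas: Red 2, Blue 1, Green 6, Gold 5 (sum 14, leaving 3 seats).
Remainders in descending order: Red 0.9439, Green 0.9124, Gold 0.6054, Blue 0.5383.
Largest remainders: Red, Green, Gold receive the extra seats.

Red: 3, Blue: 1, Green: 7, Gold: 6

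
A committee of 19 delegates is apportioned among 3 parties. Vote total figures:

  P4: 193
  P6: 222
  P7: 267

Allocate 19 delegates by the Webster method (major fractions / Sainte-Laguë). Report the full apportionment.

P4 5, P6 6, P7 8

Standard divisor 682/19 ≈ 35.895; standard quotas: P4 5.377, P6 6.185, P7 7.438.
Rounding to the nearest integer gives 5, 6, 7 = 18 seats, so the divisor must be adjusted.
With modified divisor 35.3: modified quotas P4 5.467, P6 6.289, P7 7.564.
Rounding to the nearest integer: P4 5, P6 6, P7 8 (total 19).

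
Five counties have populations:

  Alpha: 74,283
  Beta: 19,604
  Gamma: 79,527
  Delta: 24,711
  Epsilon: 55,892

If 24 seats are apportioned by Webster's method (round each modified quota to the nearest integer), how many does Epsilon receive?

Standard divisor 254017/24 ≈ 10584.042; standard quotas: Alpha 7.018, Beta 1.852, Gamma 7.514, Delta 2.335, Epsilon 5.281.
Rounding to the nearest integer gives Alpha 7, Beta 2, Gamma 8, Delta 2, Epsilon 5 — total 24, matching the house size, so no adjustment is needed.
Epsilon receives 5.

5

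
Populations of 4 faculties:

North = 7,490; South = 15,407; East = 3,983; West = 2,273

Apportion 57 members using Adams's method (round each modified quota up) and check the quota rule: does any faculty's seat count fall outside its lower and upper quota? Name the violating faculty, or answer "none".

Standard quotas: North 14.644, South 30.124, East 7.788, West 4.444.
Adams allocation: North 15, South 29, East 8, West 5.
South has quota 30.124 (lower 30, upper 31) but receives 29 — outside the quota interval.

South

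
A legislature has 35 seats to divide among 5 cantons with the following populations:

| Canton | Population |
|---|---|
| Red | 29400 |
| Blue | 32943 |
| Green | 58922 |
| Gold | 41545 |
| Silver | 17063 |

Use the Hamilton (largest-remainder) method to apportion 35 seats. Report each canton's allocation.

The standard divisor is 179873/35 ≈ 5139.229.
Standard quotas: Red 5.7207, Blue 6.4101, Green 11.4651, Gold 8.0839, Silver 3.3201.
Lower quotas: Red 5, Blue 6, Green 11, Gold 8, Silver 3 (sum 33, leaving 2 seats).
Remainders in descending order: Red 0.7207, Green 0.4651, Blue 0.4101, Silver 0.3201, Gold 0.0839.
Largest remainders: Red, Green receive the extra seats.

Red 6, Blue 6, Green 12, Gold 8, Silver 3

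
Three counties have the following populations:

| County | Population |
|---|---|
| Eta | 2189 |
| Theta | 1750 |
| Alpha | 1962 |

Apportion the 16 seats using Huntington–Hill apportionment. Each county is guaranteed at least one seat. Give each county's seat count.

With divisor 375: modified quotas Eta 5.837, Theta 4.667, Alpha 5.232.
Geometric-mean thresholds: Eta √(5·6)=5.477, Theta √(4·5)=4.472, Alpha √(5·6)=5.477.
Each quota rounded against its threshold gives Eta 6, Theta 5, Alpha 5 (total 16).

Eta 6; Theta 5; Alpha 5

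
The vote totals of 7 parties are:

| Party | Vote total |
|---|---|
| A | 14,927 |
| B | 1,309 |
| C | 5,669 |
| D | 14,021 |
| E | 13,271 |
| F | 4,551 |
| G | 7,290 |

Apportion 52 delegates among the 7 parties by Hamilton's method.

A 13; B 1; C 5; D 12; E 11; F 4; G 6

Total 61038; standard divisor 61038/52 ≈ 1173.808.
Standard quotas: A 12.7167, B 1.1152, C 4.8296, D 11.9449, E 11.3059, F 3.8771, G 6.2106.
Lower quotas: A 12, B 1, C 4, D 11, E 11, F 3, G 6 (sum 48, leaving 4 seats).
Remainders in descending order: D 0.9449, F 0.8771, C 0.8296, A 0.7167, E 0.3059, G 0.2106, B 0.1152.
Largest remainders: D, F, C, A receive the extra seats.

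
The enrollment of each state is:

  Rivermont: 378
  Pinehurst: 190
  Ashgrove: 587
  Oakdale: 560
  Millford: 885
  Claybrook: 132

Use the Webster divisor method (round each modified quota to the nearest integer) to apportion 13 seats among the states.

Rivermont 2, Pinehurst 1, Ashgrove 3, Oakdale 2, Millford 4, Claybrook 1

Standard divisor 2732/13 ≈ 210.154; standard quotas: Rivermont 1.799, Pinehurst 0.904, Ashgrove 2.793, Oakdale 2.665, Millford 4.211, Claybrook 0.628.
Rounding to the nearest integer gives 2, 1, 3, 3, 4, 1 = 14 seats, so the divisor must be adjusted.
With modified divisor 230: modified quotas Rivermont 1.643, Pinehurst 0.826, Ashgrove 2.552, Oakdale 2.435, Millford 3.848, Claybrook 0.574.
Rounding to the nearest integer: Rivermont 2, Pinehurst 1, Ashgrove 3, Oakdale 2, Millford 4, Claybrook 1 (total 13).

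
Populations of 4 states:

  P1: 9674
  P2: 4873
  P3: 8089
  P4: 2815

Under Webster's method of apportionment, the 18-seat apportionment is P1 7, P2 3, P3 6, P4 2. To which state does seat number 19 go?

P2

Priority for the next seat is population ÷ (current seats + 0.5).
Priorities: P1 1289.867, P2 1392.286, P3 1244.462, P4 1126.000.
Highest priority: P2.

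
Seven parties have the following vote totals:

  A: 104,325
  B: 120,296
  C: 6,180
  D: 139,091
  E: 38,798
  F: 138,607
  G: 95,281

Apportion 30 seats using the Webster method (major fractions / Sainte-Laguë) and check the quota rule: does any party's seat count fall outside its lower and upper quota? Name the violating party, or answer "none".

none

Standard quotas: A 4.871, B 5.616, C 0.289, D 6.494, E 1.811, F 6.471, G 4.448.
Webster allocation: A 5, B 6, C 0, D 7, E 2, F 6, G 4.
Every allocation lies between the lower and upper quota.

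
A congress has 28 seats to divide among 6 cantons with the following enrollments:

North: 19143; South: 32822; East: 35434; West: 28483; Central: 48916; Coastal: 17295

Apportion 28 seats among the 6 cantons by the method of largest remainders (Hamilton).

Total 182093; standard divisor 182093/28 ≈ 6503.321.
Standard quotas: North 2.9436, South 5.0470, East 5.4486, West 4.3798, Central 7.5217, Coastal 2.6594.
Lower quotas: North 2, South 5, East 5, West 4, Central 7, Coastal 2 (sum 25, leaving 3 seats).
Remainders in descending order: North 0.9436, Coastal 0.6594, Central 0.5217, East 0.4486, West 0.3798, South 0.0470.
The surplus seats go to North, Coastal, Central.

North 3; South 5; East 5; West 4; Central 8; Coastal 3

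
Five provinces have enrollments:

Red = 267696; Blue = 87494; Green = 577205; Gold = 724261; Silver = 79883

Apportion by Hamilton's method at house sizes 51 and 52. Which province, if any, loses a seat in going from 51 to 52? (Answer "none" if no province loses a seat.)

none

At 51 seats: Red 8, Blue 3, Green 17, Gold 21, Silver 2.
At 52 seats: Red 8, Blue 3, Green 17, Gold 22, Silver 2.
No province's allocation decreased.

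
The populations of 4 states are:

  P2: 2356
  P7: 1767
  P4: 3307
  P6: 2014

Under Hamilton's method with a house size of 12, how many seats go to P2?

3

Standard divisor: 9444 ÷ 12 = 787.
Standard quotas: P2 2.994, P7 2.245, P4 4.202, P6 2.559.
Lower quotas: P2 2, P7 2, P4 4, P6 2 (sum 10, leaving 2 seats).
Remainders in descending order: P2 0.994, P6 0.559, P7 0.245, P4 0.202.
The surplus seats go to P2, P6.
P2 receives 3.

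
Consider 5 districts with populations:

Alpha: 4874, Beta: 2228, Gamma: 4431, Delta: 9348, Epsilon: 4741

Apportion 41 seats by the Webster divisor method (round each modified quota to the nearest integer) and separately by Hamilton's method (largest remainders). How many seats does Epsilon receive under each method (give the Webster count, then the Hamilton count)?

7 and 8

Webster: Alpha 8, Beta 4, Gamma 7, Delta 15, Epsilon 7.
Hamilton: Alpha 8, Beta 3, Gamma 7, Delta 15, Epsilon 8.
Epsilon gets 7 under Webster and 8 under Hamilton.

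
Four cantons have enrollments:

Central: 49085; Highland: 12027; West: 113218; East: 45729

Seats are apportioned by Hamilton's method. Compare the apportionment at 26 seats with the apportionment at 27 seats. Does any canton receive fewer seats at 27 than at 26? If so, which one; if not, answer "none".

At 26 seats: Central 6, Highland 2, West 13, East 5.
At 27 seats: Central 6, Highland 1, West 14, East 6.
Highland drops from 2 to 1.

Highland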